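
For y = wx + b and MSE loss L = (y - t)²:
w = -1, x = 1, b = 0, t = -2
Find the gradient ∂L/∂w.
∂L/∂w = 2

y = wx + b = (-1)(1) + 0 = -1
∂L/∂y = 2(y - t) = 2(-1 - -2) = 2
∂y/∂w = x = 1
∂L/∂w = ∂L/∂y · ∂y/∂w = 2 × 1 = 2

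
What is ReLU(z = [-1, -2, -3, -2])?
h = [0, 0, 0, 0]

ReLU applied element-wise: max(0,-1)=0, max(0,-2)=0, max(0,-3)=0, max(0,-2)=0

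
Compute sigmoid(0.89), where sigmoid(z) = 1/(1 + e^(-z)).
0.7089

sigmoid(0.89) = 1/(1 + e^(-0.89)) = 1/(1 + 0.4107) = 0.7089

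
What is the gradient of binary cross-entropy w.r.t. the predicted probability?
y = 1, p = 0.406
∂L/∂p = -2.463

∂L/∂p = -y/p + (1-y)/(1-p) = -1/0.406 + 0 = -2.463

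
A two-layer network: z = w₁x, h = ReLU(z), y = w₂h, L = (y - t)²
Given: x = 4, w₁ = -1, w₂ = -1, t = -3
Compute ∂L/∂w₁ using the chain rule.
∂L/∂w₁ = 0

Forward pass:
z = w₁x = -1×4 = -4
h = ReLU(-4) = 0
y = w₂h = -1×0 = 0

Backward pass:
∂L/∂y = 2(y - t) = 2(0 - -3) = 6
∂y/∂h = w₂ = -1
∂h/∂z = 0 (ReLU derivative)
∂z/∂w₁ = x = 4

∂L/∂w₁ = 6 × -1 × 0 × 4 = 0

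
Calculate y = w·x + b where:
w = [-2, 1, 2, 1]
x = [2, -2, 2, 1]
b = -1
y = -2

y = (-2)(2) + (1)(-2) + (2)(2) + (1)(1) + -1 = -2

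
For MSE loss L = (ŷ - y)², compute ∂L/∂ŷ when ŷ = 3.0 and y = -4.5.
∂L/∂ŷ = 15.0

∂L/∂ŷ = 2(ŷ - y) = 2(3.0 - -4.5) = 2(7.5) = 15.0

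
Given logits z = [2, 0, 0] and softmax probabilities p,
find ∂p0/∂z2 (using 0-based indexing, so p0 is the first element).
∂p0/∂z2 = -0.08382

p = softmax(z) = [0.787, 0.1065, 0.1065]
p0 = 0.787, p2 = 0.1065

∂p0/∂z2 = -p0 × p2 = -0.787 × 0.1065 = -0.08382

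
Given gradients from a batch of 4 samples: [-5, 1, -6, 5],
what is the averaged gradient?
Average gradient = -1.25

Average = (1/4)(-5 + 1 + -6 + 5) = -5/4 = -1.25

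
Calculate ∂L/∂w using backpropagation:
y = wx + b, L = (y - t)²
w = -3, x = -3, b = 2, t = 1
∂L/∂w = -60

y = wx + b = (-3)(-3) + 2 = 11
∂L/∂y = 2(y - t) = 2(11 - 1) = 20
∂y/∂w = x = -3
∂L/∂w = ∂L/∂y · ∂y/∂w = 20 × -3 = -60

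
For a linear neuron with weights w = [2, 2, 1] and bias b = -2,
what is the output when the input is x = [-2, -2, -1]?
y = -11

y = (2)(-2) + (2)(-2) + (1)(-1) + -2 = -11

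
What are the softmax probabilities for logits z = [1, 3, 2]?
p = [0.09, 0.6652, 0.2447]

exp(z) = [2.718, 20.09, 7.389]
Sum = 30.19
p = [0.09, 0.6652, 0.2447]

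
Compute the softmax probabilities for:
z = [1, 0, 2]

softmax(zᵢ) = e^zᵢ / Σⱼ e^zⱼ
p = [0.2447, 0.09, 0.6652]

exp(z) = [2.718, 1, 7.389]
Sum = 11.11
p = [0.2447, 0.09, 0.6652]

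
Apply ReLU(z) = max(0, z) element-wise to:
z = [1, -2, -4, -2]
h = [1, 0, 0, 0]

ReLU applied element-wise: max(0,1)=1, max(0,-2)=0, max(0,-4)=0, max(0,-2)=0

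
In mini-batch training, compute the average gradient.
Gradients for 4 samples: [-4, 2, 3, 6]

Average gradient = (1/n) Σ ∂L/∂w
Average gradient = 1.75

Average = (1/4)(-4 + 2 + 3 + 6) = 7/4 = 1.75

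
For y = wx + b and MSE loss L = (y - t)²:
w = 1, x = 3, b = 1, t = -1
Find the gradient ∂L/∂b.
∂L/∂b = 10

y = wx + b = (1)(3) + 1 = 4
∂L/∂y = 2(y - t) = 2(4 - -1) = 10
∂y/∂b = 1
∂L/∂b = ∂L/∂y · ∂y/∂b = 10 × 1 = 10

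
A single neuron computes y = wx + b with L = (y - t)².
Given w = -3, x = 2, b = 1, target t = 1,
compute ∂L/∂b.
∂L/∂b = -12

y = wx + b = (-3)(2) + 1 = -5
∂L/∂y = 2(y - t) = 2(-5 - 1) = -12
∂y/∂b = 1
∂L/∂b = ∂L/∂y · ∂y/∂b = -12 × 1 = -12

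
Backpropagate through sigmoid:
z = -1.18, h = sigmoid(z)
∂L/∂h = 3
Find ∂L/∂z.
∂L/∂z = 0.5394

σ(-1.18) = 0.2351
σ'(-1.18) = σ(-1.18)(1 - σ(-1.18)) = 0.2351 × 0.7649 = 0.1798
∂L/∂z = ∂L/∂h · σ'(z) = 3 × 0.1798 = 0.5394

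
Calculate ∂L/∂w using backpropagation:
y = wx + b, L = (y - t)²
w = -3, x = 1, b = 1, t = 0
∂L/∂w = -4

y = wx + b = (-3)(1) + 1 = -2
∂L/∂y = 2(y - t) = 2(-2 - 0) = -4
∂y/∂w = x = 1
∂L/∂w = ∂L/∂y · ∂y/∂w = -4 × 1 = -4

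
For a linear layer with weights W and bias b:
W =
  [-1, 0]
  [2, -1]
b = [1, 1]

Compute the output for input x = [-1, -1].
y = [2, 0]

Wx = [-1×-1 + 0×-1, 2×-1 + -1×-1]
   = [1, -1]
y = Wx + b = [1 + 1, -1 + 1] = [2, 0]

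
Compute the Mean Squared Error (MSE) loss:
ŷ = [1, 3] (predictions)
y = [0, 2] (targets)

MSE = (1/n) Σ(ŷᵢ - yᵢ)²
MSE = 1

MSE = (1/2)((1-0)² + (3-2)²) = (1/2)(1 + 1) = 1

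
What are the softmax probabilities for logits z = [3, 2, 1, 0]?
p = [0.6439, 0.2369, 0.0871, 0.0321]

exp(z) = [20.09, 7.389, 2.718, 1]
Sum = 31.19
p = [0.6439, 0.2369, 0.0871, 0.0321]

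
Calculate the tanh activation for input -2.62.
-0.9895

tanh(-2.62) = (e^(-2.62) - e^(2.62))/(e^(-2.62) + e^(2.62)) = -0.9895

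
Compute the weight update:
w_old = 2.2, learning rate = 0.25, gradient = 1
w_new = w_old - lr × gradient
w_new = 1.95

w_new = w - η·∂L/∂w = 2.2 - 0.25×(1) = 2.2 - (0.25) = 1.95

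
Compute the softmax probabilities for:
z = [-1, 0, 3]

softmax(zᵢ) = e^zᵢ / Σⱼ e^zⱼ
p = [0.0171, 0.0466, 0.9362]

exp(z) = [0.3679, 1, 20.09]
Sum = 21.45
p = [0.0171, 0.0466, 0.9362]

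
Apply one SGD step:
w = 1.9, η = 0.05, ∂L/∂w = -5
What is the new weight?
w_new = 2.15

w_new = w - η·∂L/∂w = 1.9 - 0.05×(-5) = 1.9 - (-0.25) = 2.15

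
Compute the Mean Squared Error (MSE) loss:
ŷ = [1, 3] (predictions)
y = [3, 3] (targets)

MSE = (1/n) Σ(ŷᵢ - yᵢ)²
MSE = 2

MSE = (1/2)((1-3)² + (3-3)²) = (1/2)(4 + 0) = 2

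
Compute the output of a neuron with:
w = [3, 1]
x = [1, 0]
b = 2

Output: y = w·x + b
y = 5

y = (3)(1) + (1)(0) + 2 = 5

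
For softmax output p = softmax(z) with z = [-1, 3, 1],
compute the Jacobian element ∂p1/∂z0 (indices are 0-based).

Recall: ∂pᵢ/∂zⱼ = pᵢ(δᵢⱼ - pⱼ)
∂p1/∂z0 = -0.01376

p = softmax(z) = [0.01588, 0.8668, 0.1173]
p1 = 0.8668, p0 = 0.01588

∂p1/∂z0 = -p1 × p0 = -0.8668 × 0.01588 = -0.01376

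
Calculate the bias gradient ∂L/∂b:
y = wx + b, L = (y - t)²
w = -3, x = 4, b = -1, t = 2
∂L/∂b = -30

y = wx + b = (-3)(4) + -1 = -13
∂L/∂y = 2(y - t) = 2(-13 - 2) = -30
∂y/∂b = 1
∂L/∂b = ∂L/∂y · ∂y/∂b = -30 × 1 = -30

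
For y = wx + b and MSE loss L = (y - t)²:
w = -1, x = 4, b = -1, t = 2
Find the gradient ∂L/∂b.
∂L/∂b = -14

y = wx + b = (-1)(4) + -1 = -5
∂L/∂y = 2(y - t) = 2(-5 - 2) = -14
∂y/∂b = 1
∂L/∂b = ∂L/∂y · ∂y/∂b = -14 × 1 = -14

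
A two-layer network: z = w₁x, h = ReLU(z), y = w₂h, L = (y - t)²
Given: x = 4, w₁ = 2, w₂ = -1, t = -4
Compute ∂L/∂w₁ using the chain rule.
∂L/∂w₁ = 32

Forward pass:
z = w₁x = 2×4 = 8
h = ReLU(8) = 8
y = w₂h = -1×8 = -8

Backward pass:
∂L/∂y = 2(y - t) = 2(-8 - -4) = -8
∂y/∂h = w₂ = -1
∂h/∂z = 1 (ReLU derivative)
∂z/∂w₁ = x = 4

∂L/∂w₁ = -8 × -1 × 1 × 4 = 32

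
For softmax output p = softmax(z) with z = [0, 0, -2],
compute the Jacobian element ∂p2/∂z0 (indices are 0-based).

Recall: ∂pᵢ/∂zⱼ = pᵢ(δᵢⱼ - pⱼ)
∂p2/∂z0 = -0.02968

p = softmax(z) = [0.4683, 0.4683, 0.06338]
p2 = 0.06338, p0 = 0.4683

∂p2/∂z0 = -p2 × p0 = -0.06338 × 0.4683 = -0.02968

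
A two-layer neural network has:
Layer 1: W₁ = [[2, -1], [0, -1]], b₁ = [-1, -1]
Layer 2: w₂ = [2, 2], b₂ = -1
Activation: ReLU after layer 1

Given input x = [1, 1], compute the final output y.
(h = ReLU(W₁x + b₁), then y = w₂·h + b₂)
y = -1

Layer 1 pre-activation: z₁ = [0, -2]
After ReLU: h = [0, 0]
Layer 2 output: y = 2×0 + 2×0 + -1 = -1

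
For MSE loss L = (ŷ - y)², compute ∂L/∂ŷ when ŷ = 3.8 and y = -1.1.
∂L/∂ŷ = 9.8

∂L/∂ŷ = 2(ŷ - y) = 2(3.8 - -1.1) = 2(4.9) = 9.8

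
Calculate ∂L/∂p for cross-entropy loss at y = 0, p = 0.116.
∂L/∂p = 1.131

∂L/∂p = -y/p + (1-y)/(1-p) = 0 + 1/0.884 = 1.131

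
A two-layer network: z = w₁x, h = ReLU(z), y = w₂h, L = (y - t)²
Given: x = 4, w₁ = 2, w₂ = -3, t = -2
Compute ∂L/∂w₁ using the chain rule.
∂L/∂w₁ = 528

Forward pass:
z = w₁x = 2×4 = 8
h = ReLU(8) = 8
y = w₂h = -3×8 = -24

Backward pass:
∂L/∂y = 2(y - t) = 2(-24 - -2) = -44
∂y/∂h = w₂ = -3
∂h/∂z = 1 (ReLU derivative)
∂z/∂w₁ = x = 4

∂L/∂w₁ = -44 × -3 × 1 × 4 = 528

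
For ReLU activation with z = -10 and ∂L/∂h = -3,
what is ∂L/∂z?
∂L/∂z = 0

h = ReLU(-10) = 0
Since z < 0: ∂h/∂z = 0
∂L/∂z = ∂L/∂h · ∂h/∂z = -3 × 0 = 0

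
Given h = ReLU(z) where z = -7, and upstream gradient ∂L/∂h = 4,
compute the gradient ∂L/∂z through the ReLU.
∂L/∂z = 0

h = ReLU(-7) = 0
Since z < 0: ∂h/∂z = 0
∂L/∂z = ∂L/∂h · ∂h/∂z = 4 × 0 = 0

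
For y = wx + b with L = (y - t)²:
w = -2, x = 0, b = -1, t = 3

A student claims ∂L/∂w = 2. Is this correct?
Incorrect

y = (-2)(0) + -1 = -1
∂L/∂y = 2(y - t) = 2(-1 - 3) = -8
∂y/∂w = x = 0
∂L/∂w = -8 × 0 = 0

Claimed value: 2
Incorrect: The correct gradient is 0.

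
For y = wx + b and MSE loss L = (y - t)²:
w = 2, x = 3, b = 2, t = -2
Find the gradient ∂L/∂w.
∂L/∂w = 60

y = wx + b = (2)(3) + 2 = 8
∂L/∂y = 2(y - t) = 2(8 - -2) = 20
∂y/∂w = x = 3
∂L/∂w = ∂L/∂y · ∂y/∂w = 20 × 3 = 60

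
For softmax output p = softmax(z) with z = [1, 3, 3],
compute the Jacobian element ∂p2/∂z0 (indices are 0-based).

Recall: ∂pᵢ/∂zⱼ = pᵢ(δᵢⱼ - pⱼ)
∂p2/∂z0 = -0.02968

p = softmax(z) = [0.06338, 0.4683, 0.4683]
p2 = 0.4683, p0 = 0.06338

∂p2/∂z0 = -p2 × p0 = -0.4683 × 0.06338 = -0.02968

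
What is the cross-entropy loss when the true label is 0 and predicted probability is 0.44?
L = 0.5798

L = -0·log(0.44) - 1·log(0.56) = -log(0.56) = 0.5798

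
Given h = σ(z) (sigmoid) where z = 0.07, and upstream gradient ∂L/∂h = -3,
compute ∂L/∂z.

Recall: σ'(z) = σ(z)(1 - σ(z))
∂L/∂z = -0.7491

σ(0.07) = 0.5175
σ'(0.07) = σ(0.07)(1 - σ(0.07)) = 0.5175 × 0.4825 = 0.2497
∂L/∂z = ∂L/∂h · σ'(z) = -3 × 0.2497 = -0.7491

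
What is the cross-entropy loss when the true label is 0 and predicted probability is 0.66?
L = 1.079

L = -0·log(0.66) - 1·log(0.34) = -log(0.34) = 1.079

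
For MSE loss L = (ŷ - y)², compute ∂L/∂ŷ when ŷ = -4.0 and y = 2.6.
∂L/∂ŷ = -13.2

∂L/∂ŷ = 2(ŷ - y) = 2(-4.0 - 2.6) = 2(-6.6) = -13.2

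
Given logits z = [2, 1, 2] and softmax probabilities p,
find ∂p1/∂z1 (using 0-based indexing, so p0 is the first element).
∂p1/∂z1 = 0.1312

p = softmax(z) = [0.4223, 0.1554, 0.4223]
p1 = 0.1554

∂p1/∂z1 = p1(1 - p1) = 0.1554 × (1 - 0.1554) = 0.1312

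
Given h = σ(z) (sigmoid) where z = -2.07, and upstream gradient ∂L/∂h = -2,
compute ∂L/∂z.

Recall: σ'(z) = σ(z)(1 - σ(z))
∂L/∂z = -0.199

σ(-2.07) = 0.112
σ'(-2.07) = σ(-2.07)(1 - σ(-2.07)) = 0.112 × 0.888 = 0.09949
∂L/∂z = ∂L/∂h · σ'(z) = -2 × 0.09949 = -0.199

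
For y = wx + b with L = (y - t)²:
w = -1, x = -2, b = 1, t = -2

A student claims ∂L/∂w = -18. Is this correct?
Incorrect

y = (-1)(-2) + 1 = 3
∂L/∂y = 2(y - t) = 2(3 - -2) = 10
∂y/∂w = x = -2
∂L/∂w = 10 × -2 = -20

Claimed value: -18
Incorrect: The correct gradient is -20.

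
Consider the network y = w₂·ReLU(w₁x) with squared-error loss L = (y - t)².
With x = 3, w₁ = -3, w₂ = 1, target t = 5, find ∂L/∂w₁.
∂L/∂w₁ = 0

Forward pass:
z = w₁x = -3×3 = -9
h = ReLU(-9) = 0
y = w₂h = 1×0 = 0

Backward pass:
∂L/∂y = 2(y - t) = 2(0 - 5) = -10
∂y/∂h = w₂ = 1
∂h/∂z = 0 (ReLU derivative)
∂z/∂w₁ = x = 3

∂L/∂w₁ = -10 × 1 × 0 × 3 = 0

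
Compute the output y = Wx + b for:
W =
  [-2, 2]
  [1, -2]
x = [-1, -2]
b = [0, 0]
y = [-2, 3]

Wx = [-2×-1 + 2×-2, 1×-1 + -2×-2]
   = [-2, 3]
y = Wx + b = [-2 + 0, 3 + 0] = [-2, 3]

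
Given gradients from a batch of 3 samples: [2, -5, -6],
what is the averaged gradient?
Average gradient = -3

Average = (1/3)(2 + -5 + -6) = -9/3 = -3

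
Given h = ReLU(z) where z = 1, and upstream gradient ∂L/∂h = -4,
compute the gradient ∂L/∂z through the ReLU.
∂L/∂z = -4

h = ReLU(1) = 1
Since z > 0: ∂h/∂z = 1
∂L/∂z = ∂L/∂h · ∂h/∂z = -4 × 1 = -4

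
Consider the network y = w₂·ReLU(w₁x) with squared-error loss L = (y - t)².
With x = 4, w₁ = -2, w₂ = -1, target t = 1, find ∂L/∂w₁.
∂L/∂w₁ = 0

Forward pass:
z = w₁x = -2×4 = -8
h = ReLU(-8) = 0
y = w₂h = -1×0 = 0

Backward pass:
∂L/∂y = 2(y - t) = 2(0 - 1) = -2
∂y/∂h = w₂ = -1
∂h/∂z = 0 (ReLU derivative)
∂z/∂w₁ = x = 4

∂L/∂w₁ = -2 × -1 × 0 × 4 = 0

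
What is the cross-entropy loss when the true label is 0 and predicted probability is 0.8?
L = 1.609

L = -0·log(0.8) - 1·log(0.2) = -log(0.2) = 1.609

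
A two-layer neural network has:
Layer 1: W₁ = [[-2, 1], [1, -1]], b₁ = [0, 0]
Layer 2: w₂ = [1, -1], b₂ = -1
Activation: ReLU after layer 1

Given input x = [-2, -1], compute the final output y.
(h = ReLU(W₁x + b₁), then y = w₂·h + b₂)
y = 2

Layer 1 pre-activation: z₁ = [3, -1]
After ReLU: h = [3, 0]
Layer 2 output: y = 1×3 + -1×0 + -1 = 2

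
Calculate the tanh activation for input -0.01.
-0.01

tanh(-0.01) = (e^(-0.01) - e^(0.01))/(e^(-0.01) + e^(0.01)) = -0.01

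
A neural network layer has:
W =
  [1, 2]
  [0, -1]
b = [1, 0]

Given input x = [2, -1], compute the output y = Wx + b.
y = [1, 1]

Wx = [1×2 + 2×-1, 0×2 + -1×-1]
   = [0, 1]
y = Wx + b = [0 + 1, 1 + 0] = [1, 1]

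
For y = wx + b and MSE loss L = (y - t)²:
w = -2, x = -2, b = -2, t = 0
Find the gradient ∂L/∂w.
∂L/∂w = -8

y = wx + b = (-2)(-2) + -2 = 2
∂L/∂y = 2(y - t) = 2(2 - 0) = 4
∂y/∂w = x = -2
∂L/∂w = ∂L/∂y · ∂y/∂w = 4 × -2 = -8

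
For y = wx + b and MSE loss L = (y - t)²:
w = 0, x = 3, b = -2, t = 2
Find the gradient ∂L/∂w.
∂L/∂w = -24

y = wx + b = (0)(3) + -2 = -2
∂L/∂y = 2(y - t) = 2(-2 - 2) = -8
∂y/∂w = x = 3
∂L/∂w = ∂L/∂y · ∂y/∂w = -8 × 3 = -24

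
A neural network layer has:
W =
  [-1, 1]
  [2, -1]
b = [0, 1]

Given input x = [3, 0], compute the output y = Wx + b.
y = [-3, 7]

Wx = [-1×3 + 1×0, 2×3 + -1×0]
   = [-3, 6]
y = Wx + b = [-3 + 0, 6 + 1] = [-3, 7]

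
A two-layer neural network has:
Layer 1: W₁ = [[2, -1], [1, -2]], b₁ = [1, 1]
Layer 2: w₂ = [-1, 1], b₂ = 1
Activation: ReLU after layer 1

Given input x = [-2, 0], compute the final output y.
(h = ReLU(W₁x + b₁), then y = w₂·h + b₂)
y = 1

Layer 1 pre-activation: z₁ = [-3, -1]
After ReLU: h = [0, 0]
Layer 2 output: y = -1×0 + 1×0 + 1 = 1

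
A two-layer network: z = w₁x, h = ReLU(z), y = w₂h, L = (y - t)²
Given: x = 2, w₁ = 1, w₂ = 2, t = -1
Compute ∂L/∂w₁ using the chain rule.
∂L/∂w₁ = 40

Forward pass:
z = w₁x = 1×2 = 2
h = ReLU(2) = 2
y = w₂h = 2×2 = 4

Backward pass:
∂L/∂y = 2(y - t) = 2(4 - -1) = 10
∂y/∂h = w₂ = 2
∂h/∂z = 1 (ReLU derivative)
∂z/∂w₁ = x = 2

∂L/∂w₁ = 10 × 2 × 1 × 2 = 40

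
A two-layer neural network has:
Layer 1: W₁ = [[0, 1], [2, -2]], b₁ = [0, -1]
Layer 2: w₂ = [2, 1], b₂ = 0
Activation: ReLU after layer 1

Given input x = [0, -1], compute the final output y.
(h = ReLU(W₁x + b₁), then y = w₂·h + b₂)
y = 1

Layer 1 pre-activation: z₁ = [-1, 1]
After ReLU: h = [0, 1]
Layer 2 output: y = 2×0 + 1×1 + 0 = 1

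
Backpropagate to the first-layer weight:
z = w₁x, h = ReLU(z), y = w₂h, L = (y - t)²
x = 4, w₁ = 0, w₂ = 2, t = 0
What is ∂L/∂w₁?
∂L/∂w₁ = 0

Forward pass:
z = w₁x = 0×4 = 0
h = ReLU(0) = 0
y = w₂h = 2×0 = 0

Backward pass:
∂L/∂y = 2(y - t) = 2(0 - 0) = 0
∂y/∂h = w₂ = 2
∂h/∂z = 0 (ReLU derivative)
∂z/∂w₁ = x = 4

∂L/∂w₁ = 0 × 2 × 0 × 4 = 0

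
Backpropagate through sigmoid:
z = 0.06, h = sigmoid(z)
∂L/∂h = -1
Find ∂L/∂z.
∂L/∂z = -0.2498

σ(0.06) = 0.515
σ'(0.06) = σ(0.06)(1 - σ(0.06)) = 0.515 × 0.485 = 0.2498
∂L/∂z = ∂L/∂h · σ'(z) = -1 × 0.2498 = -0.2498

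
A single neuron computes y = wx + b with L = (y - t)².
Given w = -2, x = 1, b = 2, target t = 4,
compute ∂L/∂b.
∂L/∂b = -8

y = wx + b = (-2)(1) + 2 = 0
∂L/∂y = 2(y - t) = 2(0 - 4) = -8
∂y/∂b = 1
∂L/∂b = ∂L/∂y · ∂y/∂b = -8 × 1 = -8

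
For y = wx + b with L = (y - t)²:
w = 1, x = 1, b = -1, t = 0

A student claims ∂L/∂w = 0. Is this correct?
Correct

y = (1)(1) + -1 = 0
∂L/∂y = 2(y - t) = 2(0 - 0) = 0
∂y/∂w = x = 1
∂L/∂w = 0 × 1 = 0

Claimed value: 0
Correct: The correct gradient is 0.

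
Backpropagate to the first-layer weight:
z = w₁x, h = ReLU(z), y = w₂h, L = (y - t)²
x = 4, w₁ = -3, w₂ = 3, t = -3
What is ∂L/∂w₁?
∂L/∂w₁ = 0

Forward pass:
z = w₁x = -3×4 = -12
h = ReLU(-12) = 0
y = w₂h = 3×0 = 0

Backward pass:
∂L/∂y = 2(y - t) = 2(0 - -3) = 6
∂y/∂h = w₂ = 3
∂h/∂z = 0 (ReLU derivative)
∂z/∂w₁ = x = 4

∂L/∂w₁ = 6 × 3 × 0 × 4 = 0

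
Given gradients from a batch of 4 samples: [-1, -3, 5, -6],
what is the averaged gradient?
Average gradient = -1.25

Average = (1/4)(-1 + -3 + 5 + -6) = -5/4 = -1.25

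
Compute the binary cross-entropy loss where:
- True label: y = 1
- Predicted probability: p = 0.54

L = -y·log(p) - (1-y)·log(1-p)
L = 0.6162

L = -1·log(0.54) - 0·log(0.46) = -log(0.54) = 0.6162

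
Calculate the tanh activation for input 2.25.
0.978

tanh(2.25) = (e^(2.25) - e^(-2.25))/(e^(2.25) + e^(-2.25)) = 0.978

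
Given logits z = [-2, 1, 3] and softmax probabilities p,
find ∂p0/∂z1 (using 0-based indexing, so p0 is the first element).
∂p0/∂z1 = -0.0006991

p = softmax(z) = [0.0059, 0.1185, 0.8756]
p0 = 0.0059, p1 = 0.1185

∂p0/∂z1 = -p0 × p1 = -0.0059 × 0.1185 = -0.0006991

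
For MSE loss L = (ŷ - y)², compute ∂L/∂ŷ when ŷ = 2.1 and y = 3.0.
∂L/∂ŷ = -1.8

∂L/∂ŷ = 2(ŷ - y) = 2(2.1 - 3.0) = 2(-0.9) = -1.8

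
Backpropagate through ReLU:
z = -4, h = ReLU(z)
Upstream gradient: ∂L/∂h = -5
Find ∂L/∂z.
∂L/∂z = 0

h = ReLU(-4) = 0
Since z < 0: ∂h/∂z = 0
∂L/∂z = ∂L/∂h · ∂h/∂z = -5 × 0 = 0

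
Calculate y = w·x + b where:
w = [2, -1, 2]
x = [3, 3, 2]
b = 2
y = 9

y = (2)(3) + (-1)(3) + (2)(2) + 2 = 9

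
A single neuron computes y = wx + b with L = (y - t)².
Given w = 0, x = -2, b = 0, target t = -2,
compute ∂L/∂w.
∂L/∂w = -8

y = wx + b = (0)(-2) + 0 = 0
∂L/∂y = 2(y - t) = 2(0 - -2) = 4
∂y/∂w = x = -2
∂L/∂w = ∂L/∂y · ∂y/∂w = 4 × -2 = -8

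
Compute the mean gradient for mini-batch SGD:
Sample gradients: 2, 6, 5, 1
Average gradient = 3.5

Average = (1/4)(2 + 6 + 5 + 1) = 14/4 = 3.5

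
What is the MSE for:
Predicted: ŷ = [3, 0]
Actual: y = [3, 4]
MSE = 8

MSE = (1/2)((3-3)² + (0-4)²) = (1/2)(0 + 16) = 8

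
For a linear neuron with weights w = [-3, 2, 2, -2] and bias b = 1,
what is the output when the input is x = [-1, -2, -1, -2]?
y = 2

y = (-3)(-1) + (2)(-2) + (2)(-1) + (-2)(-2) + 1 = 2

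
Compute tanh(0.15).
0.1489

tanh(0.15) = (e^(0.15) - e^(-0.15))/(e^(0.15) + e^(-0.15)) = 0.1489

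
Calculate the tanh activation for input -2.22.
-0.9767

tanh(-2.22) = (e^(-2.22) - e^(2.22))/(e^(-2.22) + e^(2.22)) = -0.9767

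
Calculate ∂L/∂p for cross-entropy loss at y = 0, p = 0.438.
∂L/∂p = 1.779

∂L/∂p = -y/p + (1-y)/(1-p) = 0 + 1/0.562 = 1.779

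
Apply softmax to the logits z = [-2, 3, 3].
p = [0.0034, 0.4983, 0.4983]

exp(z) = [0.1353, 20.09, 20.09]
Sum = 40.31
p = [0.0034, 0.4983, 0.4983]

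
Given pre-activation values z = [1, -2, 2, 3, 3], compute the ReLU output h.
h = [1, 0, 2, 3, 3]

ReLU applied element-wise: max(0,1)=1, max(0,-2)=0, max(0,2)=2, max(0,3)=3, max(0,3)=3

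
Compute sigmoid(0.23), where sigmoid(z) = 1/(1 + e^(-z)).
0.5572

sigmoid(0.23) = 1/(1 + e^(-0.23)) = 1/(1 + 0.7945) = 0.5572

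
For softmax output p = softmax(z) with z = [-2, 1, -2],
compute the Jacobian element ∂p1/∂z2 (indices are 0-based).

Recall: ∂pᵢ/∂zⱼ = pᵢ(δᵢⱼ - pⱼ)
∂p1/∂z2 = -0.04118

p = softmax(z) = [0.04528, 0.9094, 0.04528]
p1 = 0.9094, p2 = 0.04528

∂p1/∂z2 = -p1 × p2 = -0.9094 × 0.04528 = -0.04118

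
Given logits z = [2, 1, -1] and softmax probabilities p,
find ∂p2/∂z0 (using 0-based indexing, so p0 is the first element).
∂p2/∂z0 = -0.02477

p = softmax(z) = [0.7054, 0.2595, 0.03512]
p2 = 0.03512, p0 = 0.7054

∂p2/∂z0 = -p2 × p0 = -0.03512 × 0.7054 = -0.02477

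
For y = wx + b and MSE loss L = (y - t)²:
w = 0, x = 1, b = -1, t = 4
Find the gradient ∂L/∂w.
∂L/∂w = -10

y = wx + b = (0)(1) + -1 = -1
∂L/∂y = 2(y - t) = 2(-1 - 4) = -10
∂y/∂w = x = 1
∂L/∂w = ∂L/∂y · ∂y/∂w = -10 × 1 = -10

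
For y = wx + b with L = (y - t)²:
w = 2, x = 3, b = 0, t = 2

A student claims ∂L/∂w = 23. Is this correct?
Incorrect

y = (2)(3) + 0 = 6
∂L/∂y = 2(y - t) = 2(6 - 2) = 8
∂y/∂w = x = 3
∂L/∂w = 8 × 3 = 24

Claimed value: 23
Incorrect: The correct gradient is 24.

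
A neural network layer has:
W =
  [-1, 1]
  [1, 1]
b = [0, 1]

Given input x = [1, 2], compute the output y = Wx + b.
y = [1, 4]

Wx = [-1×1 + 1×2, 1×1 + 1×2]
   = [1, 3]
y = Wx + b = [1 + 0, 3 + 1] = [1, 4]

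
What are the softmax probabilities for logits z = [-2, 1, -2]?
p = [0.0453, 0.9094, 0.0453]

exp(z) = [0.1353, 2.718, 0.1353]
Sum = 2.989
p = [0.0453, 0.9094, 0.0453]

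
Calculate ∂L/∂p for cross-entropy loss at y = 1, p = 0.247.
∂L/∂p = -4.049

∂L/∂p = -y/p + (1-y)/(1-p) = -1/0.247 + 0 = -4.049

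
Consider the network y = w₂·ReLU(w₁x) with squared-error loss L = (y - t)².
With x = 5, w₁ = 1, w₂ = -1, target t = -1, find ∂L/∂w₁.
∂L/∂w₁ = 40

Forward pass:
z = w₁x = 1×5 = 5
h = ReLU(5) = 5
y = w₂h = -1×5 = -5

Backward pass:
∂L/∂y = 2(y - t) = 2(-5 - -1) = -8
∂y/∂h = w₂ = -1
∂h/∂z = 1 (ReLU derivative)
∂z/∂w₁ = x = 5

∂L/∂w₁ = -8 × -1 × 1 × 5 = 40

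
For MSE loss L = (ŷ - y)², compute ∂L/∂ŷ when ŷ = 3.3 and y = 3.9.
∂L/∂ŷ = -1.2

∂L/∂ŷ = 2(ŷ - y) = 2(3.3 - 3.9) = 2(-0.6) = -1.2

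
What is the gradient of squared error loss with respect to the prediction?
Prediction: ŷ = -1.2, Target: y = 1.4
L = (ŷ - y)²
∂L/∂ŷ = -5.2

∂L/∂ŷ = 2(ŷ - y) = 2(-1.2 - 1.4) = 2(-2.6) = -5.2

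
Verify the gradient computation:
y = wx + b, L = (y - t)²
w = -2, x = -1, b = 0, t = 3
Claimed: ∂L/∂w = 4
Incorrect

y = (-2)(-1) + 0 = 2
∂L/∂y = 2(y - t) = 2(2 - 3) = -2
∂y/∂w = x = -1
∂L/∂w = -2 × -1 = 2

Claimed value: 4
Incorrect: The correct gradient is 2.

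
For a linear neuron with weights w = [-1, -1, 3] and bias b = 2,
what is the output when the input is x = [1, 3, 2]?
y = 4

y = (-1)(1) + (-1)(3) + (3)(2) + 2 = 4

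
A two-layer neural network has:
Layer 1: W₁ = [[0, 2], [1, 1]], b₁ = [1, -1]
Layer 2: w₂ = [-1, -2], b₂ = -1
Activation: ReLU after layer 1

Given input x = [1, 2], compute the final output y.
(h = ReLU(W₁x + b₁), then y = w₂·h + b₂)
y = -10

Layer 1 pre-activation: z₁ = [5, 2]
After ReLU: h = [5, 2]
Layer 2 output: y = -1×5 + -2×2 + -1 = -10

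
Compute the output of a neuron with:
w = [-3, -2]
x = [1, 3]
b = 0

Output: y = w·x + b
y = -9

y = (-3)(1) + (-2)(3) + 0 = -9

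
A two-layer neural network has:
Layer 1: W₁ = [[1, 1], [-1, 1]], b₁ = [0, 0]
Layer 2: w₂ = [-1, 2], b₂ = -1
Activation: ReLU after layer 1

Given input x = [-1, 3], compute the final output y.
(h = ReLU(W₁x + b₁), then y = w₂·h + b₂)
y = 5

Layer 1 pre-activation: z₁ = [2, 4]
After ReLU: h = [2, 4]
Layer 2 output: y = -1×2 + 2×4 + -1 = 5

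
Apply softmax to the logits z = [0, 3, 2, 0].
p = [0.0339, 0.6815, 0.2507, 0.0339]

exp(z) = [1, 20.09, 7.389, 1]
Sum = 29.47
p = [0.0339, 0.6815, 0.2507, 0.0339]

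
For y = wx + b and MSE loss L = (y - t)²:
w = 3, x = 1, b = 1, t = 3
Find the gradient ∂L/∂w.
∂L/∂w = 2

y = wx + b = (3)(1) + 1 = 4
∂L/∂y = 2(y - t) = 2(4 - 3) = 2
∂y/∂w = x = 1
∂L/∂w = ∂L/∂y · ∂y/∂w = 2 × 1 = 2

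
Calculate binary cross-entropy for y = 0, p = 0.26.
L = 0.3011

L = -0·log(0.26) - 1·log(0.74) = -log(0.74) = 0.3011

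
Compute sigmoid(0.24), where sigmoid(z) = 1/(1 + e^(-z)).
0.5597

sigmoid(0.24) = 1/(1 + e^(-0.24)) = 1/(1 + 0.7866) = 0.5597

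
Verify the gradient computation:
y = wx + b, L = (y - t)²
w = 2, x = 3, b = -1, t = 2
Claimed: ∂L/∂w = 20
Incorrect

y = (2)(3) + -1 = 5
∂L/∂y = 2(y - t) = 2(5 - 2) = 6
∂y/∂w = x = 3
∂L/∂w = 6 × 3 = 18

Claimed value: 20
Incorrect: The correct gradient is 18.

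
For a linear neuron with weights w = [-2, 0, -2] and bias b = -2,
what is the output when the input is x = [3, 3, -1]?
y = -6

y = (-2)(3) + (0)(3) + (-2)(-1) + -2 = -6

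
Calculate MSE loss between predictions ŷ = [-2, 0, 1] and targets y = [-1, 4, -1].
MSE = 7

MSE = (1/3)((-2--1)² + (0-4)² + (1--1)²) = (1/3)(1 + 16 + 4) = 7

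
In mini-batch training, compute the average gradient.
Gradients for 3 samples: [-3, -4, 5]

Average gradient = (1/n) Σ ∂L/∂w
Average gradient = -0.6667

Average = (1/3)(-3 + -4 + 5) = -2/3 = -0.6667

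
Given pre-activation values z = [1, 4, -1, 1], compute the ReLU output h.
h = [1, 4, 0, 1]

ReLU applied element-wise: max(0,1)=1, max(0,4)=4, max(0,-1)=0, max(0,1)=1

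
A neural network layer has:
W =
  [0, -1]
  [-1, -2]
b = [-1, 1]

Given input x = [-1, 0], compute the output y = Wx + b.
y = [-1, 2]

Wx = [0×-1 + -1×0, -1×-1 + -2×0]
   = [0, 1]
y = Wx + b = [0 + -1, 1 + 1] = [-1, 2]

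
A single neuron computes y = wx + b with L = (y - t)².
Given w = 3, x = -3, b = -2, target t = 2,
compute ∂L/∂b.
∂L/∂b = -26

y = wx + b = (3)(-3) + -2 = -11
∂L/∂y = 2(y - t) = 2(-11 - 2) = -26
∂y/∂b = 1
∂L/∂b = ∂L/∂y · ∂y/∂b = -26 × 1 = -26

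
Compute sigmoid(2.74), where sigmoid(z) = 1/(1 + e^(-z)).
0.9393

sigmoid(2.74) = 1/(1 + e^(-2.74)) = 1/(1 + 0.06457) = 0.9393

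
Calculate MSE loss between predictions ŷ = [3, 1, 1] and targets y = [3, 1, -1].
MSE = 1.333

MSE = (1/3)((3-3)² + (1-1)² + (1--1)²) = (1/3)(0 + 0 + 4) = 1.333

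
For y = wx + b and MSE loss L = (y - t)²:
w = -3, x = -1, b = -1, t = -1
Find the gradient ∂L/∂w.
∂L/∂w = -6

y = wx + b = (-3)(-1) + -1 = 2
∂L/∂y = 2(y - t) = 2(2 - -1) = 6
∂y/∂w = x = -1
∂L/∂w = ∂L/∂y · ∂y/∂w = 6 × -1 = -6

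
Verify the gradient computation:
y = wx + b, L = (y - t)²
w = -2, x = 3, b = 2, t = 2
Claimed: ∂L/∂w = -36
Correct

y = (-2)(3) + 2 = -4
∂L/∂y = 2(y - t) = 2(-4 - 2) = -12
∂y/∂w = x = 3
∂L/∂w = -12 × 3 = -36

Claimed value: -36
Correct: The correct gradient is -36.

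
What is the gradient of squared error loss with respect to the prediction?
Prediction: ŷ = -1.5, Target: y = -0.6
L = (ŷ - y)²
∂L/∂ŷ = -1.8

∂L/∂ŷ = 2(ŷ - y) = 2(-1.5 - -0.6) = 2(-0.9) = -1.8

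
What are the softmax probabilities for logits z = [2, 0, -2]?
p = [0.8668, 0.1173, 0.0159]

exp(z) = [7.389, 1, 0.1353]
Sum = 8.524
p = [0.8668, 0.1173, 0.0159]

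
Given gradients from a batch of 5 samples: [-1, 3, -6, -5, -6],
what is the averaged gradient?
Average gradient = -3

Average = (1/5)(-1 + 3 + -6 + -5 + -6) = -15/5 = -3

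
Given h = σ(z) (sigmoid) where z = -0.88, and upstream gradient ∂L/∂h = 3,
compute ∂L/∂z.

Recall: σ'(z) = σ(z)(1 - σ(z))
∂L/∂z = 0.6217

σ(-0.88) = 0.2932
σ'(-0.88) = σ(-0.88)(1 - σ(-0.88)) = 0.2932 × 0.7068 = 0.2072
∂L/∂z = ∂L/∂h · σ'(z) = 3 × 0.2072 = 0.6217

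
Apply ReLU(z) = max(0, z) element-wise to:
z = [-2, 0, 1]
h = [0, 0, 1]

ReLU applied element-wise: max(0,-2)=0, max(0,0)=0, max(0,1)=1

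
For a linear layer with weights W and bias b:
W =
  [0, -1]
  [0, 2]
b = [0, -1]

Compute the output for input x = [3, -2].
y = [2, -5]

Wx = [0×3 + -1×-2, 0×3 + 2×-2]
   = [2, -4]
y = Wx + b = [2 + 0, -4 + -1] = [2, -5]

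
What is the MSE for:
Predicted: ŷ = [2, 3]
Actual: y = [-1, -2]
MSE = 17

MSE = (1/2)((2--1)² + (3--2)²) = (1/2)(9 + 25) = 17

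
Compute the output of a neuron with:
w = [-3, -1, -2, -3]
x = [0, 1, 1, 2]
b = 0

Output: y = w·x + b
y = -9

y = (-3)(0) + (-1)(1) + (-2)(1) + (-3)(2) + 0 = -9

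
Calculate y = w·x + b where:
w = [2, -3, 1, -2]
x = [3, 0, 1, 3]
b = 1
y = 2

y = (2)(3) + (-3)(0) + (1)(1) + (-2)(3) + 1 = 2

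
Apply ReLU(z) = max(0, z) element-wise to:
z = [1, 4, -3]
h = [1, 4, 0]

ReLU applied element-wise: max(0,1)=1, max(0,4)=4, max(0,-3)=0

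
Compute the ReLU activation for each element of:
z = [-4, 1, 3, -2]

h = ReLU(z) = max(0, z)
h = [0, 1, 3, 0]

ReLU applied element-wise: max(0,-4)=0, max(0,1)=1, max(0,3)=3, max(0,-2)=0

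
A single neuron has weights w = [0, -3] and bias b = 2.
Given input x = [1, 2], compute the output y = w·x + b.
y = -4

y = (0)(1) + (-3)(2) + 2 = -4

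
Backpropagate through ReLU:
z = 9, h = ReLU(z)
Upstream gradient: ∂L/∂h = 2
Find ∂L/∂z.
∂L/∂z = 2

h = ReLU(9) = 9
Since z > 0: ∂h/∂z = 1
∂L/∂z = ∂L/∂h · ∂h/∂z = 2 × 1 = 2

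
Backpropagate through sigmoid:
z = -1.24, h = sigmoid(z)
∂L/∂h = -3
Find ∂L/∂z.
∂L/∂z = -0.5222

σ(-1.24) = 0.2244
σ'(-1.24) = σ(-1.24)(1 - σ(-1.24)) = 0.2244 × 0.7756 = 0.1741
∂L/∂z = ∂L/∂h · σ'(z) = -3 × 0.1741 = -0.5222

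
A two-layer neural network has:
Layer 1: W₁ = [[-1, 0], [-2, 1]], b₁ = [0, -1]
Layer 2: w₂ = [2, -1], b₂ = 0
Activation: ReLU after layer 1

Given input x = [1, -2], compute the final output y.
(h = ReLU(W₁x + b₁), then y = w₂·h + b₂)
y = 0

Layer 1 pre-activation: z₁ = [-1, -5]
After ReLU: h = [0, 0]
Layer 2 output: y = 2×0 + -1×0 + 0 = 0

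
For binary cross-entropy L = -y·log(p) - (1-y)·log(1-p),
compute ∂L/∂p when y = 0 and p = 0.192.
∂L/∂p = 1.238

∂L/∂p = -y/p + (1-y)/(1-p) = 0 + 1/0.808 = 1.238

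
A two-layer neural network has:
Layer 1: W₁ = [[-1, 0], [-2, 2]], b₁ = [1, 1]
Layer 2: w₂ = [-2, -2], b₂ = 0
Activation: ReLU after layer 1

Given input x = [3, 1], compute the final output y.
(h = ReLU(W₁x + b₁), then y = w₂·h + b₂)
y = 0

Layer 1 pre-activation: z₁ = [-2, -3]
After ReLU: h = [0, 0]
Layer 2 output: y = -2×0 + -2×0 + 0 = 0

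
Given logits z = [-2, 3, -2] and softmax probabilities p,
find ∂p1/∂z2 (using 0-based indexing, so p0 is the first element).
∂p1/∂z2 = -0.00656

p = softmax(z) = [0.006648, 0.9867, 0.006648]
p1 = 0.9867, p2 = 0.006648

∂p1/∂z2 = -p1 × p2 = -0.9867 × 0.006648 = -0.00656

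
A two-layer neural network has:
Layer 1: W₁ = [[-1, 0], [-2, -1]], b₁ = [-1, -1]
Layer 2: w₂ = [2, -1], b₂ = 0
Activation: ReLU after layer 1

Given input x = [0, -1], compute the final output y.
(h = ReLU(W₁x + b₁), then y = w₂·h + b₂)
y = 0

Layer 1 pre-activation: z₁ = [-1, 0]
After ReLU: h = [0, 0]
Layer 2 output: y = 2×0 + -1×0 + 0 = 0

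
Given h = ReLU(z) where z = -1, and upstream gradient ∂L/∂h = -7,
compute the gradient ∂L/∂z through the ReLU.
∂L/∂z = 0

h = ReLU(-1) = 0
Since z < 0: ∂h/∂z = 0
∂L/∂z = ∂L/∂h · ∂h/∂z = -7 × 0 = 0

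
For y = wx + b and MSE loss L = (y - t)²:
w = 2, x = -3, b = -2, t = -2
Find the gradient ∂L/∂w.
∂L/∂w = 36

y = wx + b = (2)(-3) + -2 = -8
∂L/∂y = 2(y - t) = 2(-8 - -2) = -12
∂y/∂w = x = -3
∂L/∂w = ∂L/∂y · ∂y/∂w = -12 × -3 = 36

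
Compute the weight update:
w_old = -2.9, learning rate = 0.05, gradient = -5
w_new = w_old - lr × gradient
w_new = -2.65

w_new = w - η·∂L/∂w = -2.9 - 0.05×(-5) = -2.9 - (-0.25) = -2.65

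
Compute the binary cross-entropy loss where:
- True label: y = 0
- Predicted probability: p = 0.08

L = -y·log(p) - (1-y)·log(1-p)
L = 0.08338

L = -0·log(0.08) - 1·log(0.92) = -log(0.92) = 0.08338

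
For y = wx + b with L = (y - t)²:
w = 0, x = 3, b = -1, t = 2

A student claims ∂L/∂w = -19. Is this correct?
Incorrect

y = (0)(3) + -1 = -1
∂L/∂y = 2(y - t) = 2(-1 - 2) = -6
∂y/∂w = x = 3
∂L/∂w = -6 × 3 = -18

Claimed value: -19
Incorrect: The correct gradient is -18.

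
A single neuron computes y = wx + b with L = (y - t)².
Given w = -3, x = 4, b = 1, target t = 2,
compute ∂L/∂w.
∂L/∂w = -104

y = wx + b = (-3)(4) + 1 = -11
∂L/∂y = 2(y - t) = 2(-11 - 2) = -26
∂y/∂w = x = 4
∂L/∂w = ∂L/∂y · ∂y/∂w = -26 × 4 = -104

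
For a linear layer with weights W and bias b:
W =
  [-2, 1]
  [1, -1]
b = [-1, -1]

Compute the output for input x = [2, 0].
y = [-5, 1]

Wx = [-2×2 + 1×0, 1×2 + -1×0]
   = [-4, 2]
y = Wx + b = [-4 + -1, 2 + -1] = [-5, 1]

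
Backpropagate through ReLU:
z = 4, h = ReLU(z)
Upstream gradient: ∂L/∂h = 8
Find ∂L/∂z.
∂L/∂z = 8

h = ReLU(4) = 4
Since z > 0: ∂h/∂z = 1
∂L/∂z = ∂L/∂h · ∂h/∂z = 8 × 1 = 8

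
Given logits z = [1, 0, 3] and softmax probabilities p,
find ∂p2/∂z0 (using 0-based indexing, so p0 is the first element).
∂p2/∂z0 = -0.09636

p = softmax(z) = [0.1142, 0.04201, 0.8438]
p2 = 0.8438, p0 = 0.1142

∂p2/∂z0 = -p2 × p0 = -0.8438 × 0.1142 = -0.09636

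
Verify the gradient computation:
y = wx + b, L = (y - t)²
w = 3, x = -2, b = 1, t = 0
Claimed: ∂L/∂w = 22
Incorrect

y = (3)(-2) + 1 = -5
∂L/∂y = 2(y - t) = 2(-5 - 0) = -10
∂y/∂w = x = -2
∂L/∂w = -10 × -2 = 20

Claimed value: 22
Incorrect: The correct gradient is 20.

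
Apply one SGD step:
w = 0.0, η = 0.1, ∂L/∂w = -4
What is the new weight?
w_new = 0.4

w_new = w - η·∂L/∂w = 0.0 - 0.1×(-4) = 0.0 - (-0.4) = 0.4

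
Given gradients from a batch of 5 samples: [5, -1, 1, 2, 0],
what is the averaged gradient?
Average gradient = 1.4

Average = (1/5)(5 + -1 + 1 + 2 + 0) = 7/5 = 1.4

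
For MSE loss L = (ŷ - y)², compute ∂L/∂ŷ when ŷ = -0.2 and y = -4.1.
∂L/∂ŷ = 7.8

∂L/∂ŷ = 2(ŷ - y) = 2(-0.2 - -4.1) = 2(3.9) = 7.8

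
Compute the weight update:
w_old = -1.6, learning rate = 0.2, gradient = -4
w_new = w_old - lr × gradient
w_new = -0.8

w_new = w - η·∂L/∂w = -1.6 - 0.2×(-4) = -1.6 - (-0.8) = -0.8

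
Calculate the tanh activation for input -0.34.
-0.3275

tanh(-0.34) = (e^(-0.34) - e^(0.34))/(e^(-0.34) + e^(0.34)) = -0.3275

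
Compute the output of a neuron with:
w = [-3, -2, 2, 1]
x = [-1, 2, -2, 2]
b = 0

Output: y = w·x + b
y = -3

y = (-3)(-1) + (-2)(2) + (2)(-2) + (1)(2) + 0 = -3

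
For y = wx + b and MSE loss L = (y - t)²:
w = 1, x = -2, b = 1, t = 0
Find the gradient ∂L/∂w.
∂L/∂w = 4

y = wx + b = (1)(-2) + 1 = -1
∂L/∂y = 2(y - t) = 2(-1 - 0) = -2
∂y/∂w = x = -2
∂L/∂w = ∂L/∂y · ∂y/∂w = -2 × -2 = 4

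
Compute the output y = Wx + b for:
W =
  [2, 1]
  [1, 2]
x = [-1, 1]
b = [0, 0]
y = [-1, 1]

Wx = [2×-1 + 1×1, 1×-1 + 2×1]
   = [-1, 1]
y = Wx + b = [-1 + 0, 1 + 0] = [-1, 1]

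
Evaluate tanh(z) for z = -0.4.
-0.3799

tanh(-0.4) = (e^(-0.4) - e^(0.4))/(e^(-0.4) + e^(0.4)) = -0.3799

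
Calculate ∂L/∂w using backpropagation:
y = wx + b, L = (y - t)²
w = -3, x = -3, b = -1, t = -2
∂L/∂w = -60

y = wx + b = (-3)(-3) + -1 = 8
∂L/∂y = 2(y - t) = 2(8 - -2) = 20
∂y/∂w = x = -3
∂L/∂w = ∂L/∂y · ∂y/∂w = 20 × -3 = -60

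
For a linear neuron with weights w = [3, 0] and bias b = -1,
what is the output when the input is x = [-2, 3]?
y = -7

y = (3)(-2) + (0)(3) + -1 = -7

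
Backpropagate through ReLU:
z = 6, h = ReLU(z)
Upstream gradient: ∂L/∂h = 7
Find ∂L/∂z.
∂L/∂z = 7

h = ReLU(6) = 6
Since z > 0: ∂h/∂z = 1
∂L/∂z = ∂L/∂h · ∂h/∂z = 7 × 1 = 7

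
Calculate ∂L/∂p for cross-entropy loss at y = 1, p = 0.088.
∂L/∂p = -11.36

∂L/∂p = -y/p + (1-y)/(1-p) = -1/0.088 + 0 = -11.36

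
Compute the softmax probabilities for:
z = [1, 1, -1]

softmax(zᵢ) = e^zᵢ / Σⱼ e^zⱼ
p = [0.4683, 0.4683, 0.0634]

exp(z) = [2.718, 2.718, 0.3679]
Sum = 5.804
p = [0.4683, 0.4683, 0.0634]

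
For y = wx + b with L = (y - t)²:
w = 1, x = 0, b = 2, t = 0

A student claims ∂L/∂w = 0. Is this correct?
Correct

y = (1)(0) + 2 = 2
∂L/∂y = 2(y - t) = 2(2 - 0) = 4
∂y/∂w = x = 0
∂L/∂w = 4 × 0 = 0

Claimed value: 0
Correct: The correct gradient is 0.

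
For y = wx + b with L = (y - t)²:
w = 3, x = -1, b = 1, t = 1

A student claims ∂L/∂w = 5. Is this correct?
Incorrect

y = (3)(-1) + 1 = -2
∂L/∂y = 2(y - t) = 2(-2 - 1) = -6
∂y/∂w = x = -1
∂L/∂w = -6 × -1 = 6

Claimed value: 5
Incorrect: The correct gradient is 6.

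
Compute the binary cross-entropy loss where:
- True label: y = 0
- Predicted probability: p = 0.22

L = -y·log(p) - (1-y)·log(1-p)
L = 0.2485

L = -0·log(0.22) - 1·log(0.78) = -log(0.78) = 0.2485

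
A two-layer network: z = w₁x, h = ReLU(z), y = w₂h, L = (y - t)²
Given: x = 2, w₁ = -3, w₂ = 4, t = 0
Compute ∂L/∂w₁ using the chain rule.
∂L/∂w₁ = 0

Forward pass:
z = w₁x = -3×2 = -6
h = ReLU(-6) = 0
y = w₂h = 4×0 = 0

Backward pass:
∂L/∂y = 2(y - t) = 2(0 - 0) = 0
∂y/∂h = w₂ = 4
∂h/∂z = 0 (ReLU derivative)
∂z/∂w₁ = x = 2

∂L/∂w₁ = 0 × 4 × 0 × 2 = 0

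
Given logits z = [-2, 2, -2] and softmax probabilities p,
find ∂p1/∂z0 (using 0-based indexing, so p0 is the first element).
∂p1/∂z0 = -0.01704

p = softmax(z) = [0.01767, 0.9647, 0.01767]
p1 = 0.9647, p0 = 0.01767

∂p1/∂z0 = -p1 × p0 = -0.9647 × 0.01767 = -0.01704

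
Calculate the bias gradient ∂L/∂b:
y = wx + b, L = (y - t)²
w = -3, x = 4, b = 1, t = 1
∂L/∂b = -24

y = wx + b = (-3)(4) + 1 = -11
∂L/∂y = 2(y - t) = 2(-11 - 1) = -24
∂y/∂b = 1
∂L/∂b = ∂L/∂y · ∂y/∂b = -24 × 1 = -24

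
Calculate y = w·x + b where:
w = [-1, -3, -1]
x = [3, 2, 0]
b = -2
y = -11

y = (-1)(3) + (-3)(2) + (-1)(0) + -2 = -11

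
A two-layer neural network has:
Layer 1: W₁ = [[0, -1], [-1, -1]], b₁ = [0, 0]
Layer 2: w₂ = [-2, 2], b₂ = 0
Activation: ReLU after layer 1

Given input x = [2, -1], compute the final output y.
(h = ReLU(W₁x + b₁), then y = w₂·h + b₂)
y = -2

Layer 1 pre-activation: z₁ = [1, -1]
After ReLU: h = [1, 0]
Layer 2 output: y = -2×1 + 2×0 + 0 = -2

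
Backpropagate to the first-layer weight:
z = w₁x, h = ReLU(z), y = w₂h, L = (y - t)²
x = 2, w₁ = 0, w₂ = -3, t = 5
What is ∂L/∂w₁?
∂L/∂w₁ = 0

Forward pass:
z = w₁x = 0×2 = 0
h = ReLU(0) = 0
y = w₂h = -3×0 = 0

Backward pass:
∂L/∂y = 2(y - t) = 2(0 - 5) = -10
∂y/∂h = w₂ = -3
∂h/∂z = 0 (ReLU derivative)
∂z/∂w₁ = x = 2

∂L/∂w₁ = -10 × -3 × 0 × 2 = 0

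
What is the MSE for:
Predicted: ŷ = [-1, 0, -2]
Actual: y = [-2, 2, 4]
MSE = 13.67

MSE = (1/3)((-1--2)² + (0-2)² + (-2-4)²) = (1/3)(1 + 4 + 36) = 13.67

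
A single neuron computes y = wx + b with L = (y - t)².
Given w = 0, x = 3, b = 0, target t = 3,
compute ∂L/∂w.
∂L/∂w = -18

y = wx + b = (0)(3) + 0 = 0
∂L/∂y = 2(y - t) = 2(0 - 3) = -6
∂y/∂w = x = 3
∂L/∂w = ∂L/∂y · ∂y/∂w = -6 × 3 = -18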